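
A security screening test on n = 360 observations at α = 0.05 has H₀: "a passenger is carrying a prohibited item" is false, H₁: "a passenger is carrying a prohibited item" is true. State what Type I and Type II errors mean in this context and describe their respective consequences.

Type I (false positive): concluding that a passenger is carrying a prohibited item when it is not — detaining an innocent passenger — delay and inconvenience. Type II (false negative): failing to conclude that a passenger is carrying a prohibited item when it is — letting a prohibited item through — security breach. Which is costlier depends on domain priorities and is a judgement call rather than a statistical fact.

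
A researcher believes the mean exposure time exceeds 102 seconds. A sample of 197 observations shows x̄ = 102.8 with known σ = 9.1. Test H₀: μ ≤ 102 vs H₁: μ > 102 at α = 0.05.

z = 1.234. Critical value: 1.645. Fail to reject H₀.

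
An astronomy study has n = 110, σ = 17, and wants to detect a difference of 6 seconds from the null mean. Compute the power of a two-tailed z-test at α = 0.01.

SE = σ/√n = 17/√110 = 1.621. Non-centrality λ = d/SE = 6/1.621 = 3.702. Power ≈ Φ(λ - z_{α/2}) = Φ(3.702 - 2.576) = Φ(1.126) = 0.87.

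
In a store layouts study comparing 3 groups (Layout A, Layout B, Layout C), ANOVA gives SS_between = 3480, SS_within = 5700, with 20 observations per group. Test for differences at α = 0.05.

df_between = 2, df_within = 57. F = MS_between/MS_within = 1740.0/100.0 = 17.4. F_crit ≈ 3.159. Reject H₀. At least one mean differs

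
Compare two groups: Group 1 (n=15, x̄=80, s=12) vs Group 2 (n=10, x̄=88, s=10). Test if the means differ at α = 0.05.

Pooled sp = 11.26. t = -1.74, df = 23. Critical t = ±2.069. Fail to reject H₀.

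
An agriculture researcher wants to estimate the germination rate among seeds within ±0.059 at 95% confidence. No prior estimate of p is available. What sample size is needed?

Conservative approach: use p = 0.5 (maximizes p(1-p) = 0.25). n = z²(0.25)/E² = 1.96²×0.25/0.059² = 275.9 → n = 276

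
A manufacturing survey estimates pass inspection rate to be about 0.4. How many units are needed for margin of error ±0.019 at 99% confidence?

n = z²p(1-p)/E² = 2.576²×0.4×0.6/0.019² = 4411.6 → n = 4412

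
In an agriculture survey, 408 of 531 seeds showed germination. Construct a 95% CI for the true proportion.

p̂ = 0.768. CI = p̂ ± z*√(p̂(1-p̂)/n) = (0.732, 0.804)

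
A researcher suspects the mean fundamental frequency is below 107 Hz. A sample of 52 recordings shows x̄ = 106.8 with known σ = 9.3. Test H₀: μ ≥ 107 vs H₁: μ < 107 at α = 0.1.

z = -0.155. Critical value: -1.28. Fail to reject H₀.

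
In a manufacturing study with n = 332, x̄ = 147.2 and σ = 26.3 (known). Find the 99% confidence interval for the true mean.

CI = x̄ ± z*(σ/√n) = 147.2 ± 2.576(26.3/√332) = 147.2 ± 3.72 = (143.48, 150.92)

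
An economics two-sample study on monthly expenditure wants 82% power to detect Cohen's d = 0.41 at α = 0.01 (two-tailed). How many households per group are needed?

z_{α/2} = 2.576, z_β = Φ⁻¹(0.82) = 0.915. For small effect (d = 0.41): n per group = 2(z_{α/2} + z_β)²/d² = 2(2.576 + 0.915)²/0.41² = 145.0 → 145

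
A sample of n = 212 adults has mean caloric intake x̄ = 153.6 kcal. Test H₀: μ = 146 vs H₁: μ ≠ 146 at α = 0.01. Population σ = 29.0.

z = (x̄ - μ₀)/(σ/√n) = (153.6 - 146)/(29.0/√212) = 3.816. Critical value: ±2.576. Since |3.816| > 2.576, Reject H₀.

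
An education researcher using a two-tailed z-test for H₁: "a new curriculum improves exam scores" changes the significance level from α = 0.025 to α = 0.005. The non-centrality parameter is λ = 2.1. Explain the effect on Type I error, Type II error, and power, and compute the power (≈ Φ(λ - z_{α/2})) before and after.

Decreasing α from 0.025 to 0.005:
• Type I error rate decreases (α is the Type I rate by definition).
• Critical value moves from z_{α/2} = 2.241 to 2.807, so power = Φ(λ - z_{α/2}) goes from Φ(2.1 - 2.241) = 0.444 to Φ(2.1 - 2.807) = 0.24.
• Type II error rate β = 1 - power therefore increases (0.556 → 0.76).
Appropriate when false positives are costly — here, adopting a curriculum that gives no real benefit — disruption for nothing.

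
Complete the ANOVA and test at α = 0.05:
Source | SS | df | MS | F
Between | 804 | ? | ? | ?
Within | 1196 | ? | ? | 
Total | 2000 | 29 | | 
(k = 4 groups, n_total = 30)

df_between = 3, df_within = 26. MS_between = 268.0, MS_within = 46.0. F = 5.826, F_crit ≈ 2.975. Reject H₀.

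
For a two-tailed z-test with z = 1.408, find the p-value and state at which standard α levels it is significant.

p = 2·P(Z > |1.408|) = 2·(1 - Φ(1.408)) ≈ 0.1591. Not significant at any standard level.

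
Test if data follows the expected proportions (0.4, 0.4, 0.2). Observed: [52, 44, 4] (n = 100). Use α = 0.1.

Expected: [40.0, 40.0, 20.0]. χ² = 16.8. df = 2, critical = 4.605. Reject H₀.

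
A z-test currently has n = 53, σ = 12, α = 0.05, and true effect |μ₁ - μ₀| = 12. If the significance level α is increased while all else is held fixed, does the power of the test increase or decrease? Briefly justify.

Power increases: a larger α lowers the critical value, so more of the H₁ sampling distribution falls in the rejection region.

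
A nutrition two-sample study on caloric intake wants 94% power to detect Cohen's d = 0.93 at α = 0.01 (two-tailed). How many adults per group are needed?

z_{α/2} = 2.576, z_β = Φ⁻¹(0.94) = 1.555. For large effect (d = 0.93): n per group = 2(z_{α/2} + z_β)²/d² = 2(2.576 + 1.555)²/0.93² = 39.5 → 40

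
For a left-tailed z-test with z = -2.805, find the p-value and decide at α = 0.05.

p = P(Z < -2.805) = Φ(-2.805) ≈ 0.0025. Since p < 0.05, reject H₀ (significant) at α = 0.05.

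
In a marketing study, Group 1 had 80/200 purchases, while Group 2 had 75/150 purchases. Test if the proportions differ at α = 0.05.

p̂₁ = 0.4, p̂₂ = 0.5, pooled p̂ = 0.443. z = -1.864. Critical: ±1.96. Fail to reject H₀.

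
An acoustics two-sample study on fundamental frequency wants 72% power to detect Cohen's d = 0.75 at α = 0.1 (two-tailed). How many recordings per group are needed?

z_{α/2} = 1.645, z_β = Φ⁻¹(0.72) = 0.583. For medium effect (d = 0.75): n per group = 2(z_{α/2} + z_β)²/d² = 2(1.645 + 0.583)²/0.75² = 17.6 → 18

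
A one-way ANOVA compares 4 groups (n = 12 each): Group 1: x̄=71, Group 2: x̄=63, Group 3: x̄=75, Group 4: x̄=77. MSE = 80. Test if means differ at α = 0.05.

Grand mean = 71.5. SS_between = 1380.0, MS_between = 460.0. F = 5.75, F_crit ≈ 2.816. Reject H₀.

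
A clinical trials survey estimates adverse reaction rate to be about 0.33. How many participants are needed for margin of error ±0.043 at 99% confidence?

n = z²p(1-p)/E² = 2.576²×0.33×0.67/0.043² = 793.5 → n = 794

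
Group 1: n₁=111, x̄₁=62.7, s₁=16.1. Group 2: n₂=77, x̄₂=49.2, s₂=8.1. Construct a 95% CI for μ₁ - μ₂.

Difference = 13.5. SE = √(16.1²/111 + 8.1²/77) = 1.785. CI = (10.0, 17.0)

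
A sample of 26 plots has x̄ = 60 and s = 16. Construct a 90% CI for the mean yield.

CI = x̄ ± t*(s/√n) = 60 ± 1.708(16/√26) = (54.64, 65.36)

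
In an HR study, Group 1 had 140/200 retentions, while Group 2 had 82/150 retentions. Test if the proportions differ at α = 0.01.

p̂₁ = 0.7, p̂₂ = 0.547, pooled p̂ = 0.634. z = 2.947. Critical: ±2.576. Reject H₀.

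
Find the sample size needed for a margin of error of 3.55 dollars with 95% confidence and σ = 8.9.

n = (z*σ/E)² = (1.96×8.9/3.55)² = 24.1 → n = 25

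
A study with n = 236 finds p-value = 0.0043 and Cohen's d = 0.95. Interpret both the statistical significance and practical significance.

Statistically significant (p = 0.0043 < 0.05). Cohen's d = 0.95 indicates a large effect size. Both statistical and practical significance should be considered.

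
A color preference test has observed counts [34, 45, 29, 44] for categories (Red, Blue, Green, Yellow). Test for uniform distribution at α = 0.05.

Expected = 38 each. χ² = Σ(O-E)²/E = 4.789. df = 3, critical value = 7.815. Fail to reject H₀.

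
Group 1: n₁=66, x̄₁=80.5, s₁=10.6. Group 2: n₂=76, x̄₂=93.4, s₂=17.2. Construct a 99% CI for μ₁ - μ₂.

Difference = -12.9. SE = √(10.6²/66 + 17.2²/76) = 2.365. CI = (-18.99, -6.81)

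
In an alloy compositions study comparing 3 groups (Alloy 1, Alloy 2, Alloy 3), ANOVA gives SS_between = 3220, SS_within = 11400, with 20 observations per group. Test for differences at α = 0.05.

df_between = 2, df_within = 57. F = MS_between/MS_within = 1610.0/200.0 = 8.05. F_crit ≈ 3.159. Reject H₀. At least one mean differs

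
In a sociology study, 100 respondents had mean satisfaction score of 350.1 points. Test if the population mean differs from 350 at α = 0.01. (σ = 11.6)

z = (x̄ - μ₀)/(σ/√n) = (350.1 - 350)/(11.6/√100) = 0.086. Critical value: ±2.576. Since |0.086| ≤ 2.576, Fail to reject H₀.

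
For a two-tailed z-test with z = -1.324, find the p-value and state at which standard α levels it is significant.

p = 2·P(Z > |-1.324|) = 2·(1 - Φ(1.324)) ≈ 0.1855. Not significant at any standard level.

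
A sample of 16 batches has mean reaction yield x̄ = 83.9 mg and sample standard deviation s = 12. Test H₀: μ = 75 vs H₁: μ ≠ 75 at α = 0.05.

t = (x̄ - μ₀)/(s/√n) = (83.9 - 75)/(12/√16) = 2.967. df = 15, critical t = ±2.131. Reject H₀.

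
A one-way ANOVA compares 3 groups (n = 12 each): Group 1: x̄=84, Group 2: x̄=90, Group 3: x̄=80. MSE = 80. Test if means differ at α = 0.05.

Grand mean = 84.67. SS_between = 608.0, MS_between = 304.0. F = 3.8, F_crit ≈ 3.285. Reject H₀.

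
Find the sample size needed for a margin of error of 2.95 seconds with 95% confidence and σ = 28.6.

n = (z*σ/E)² = (1.96×28.6/2.95)² = 361.1 → n = 362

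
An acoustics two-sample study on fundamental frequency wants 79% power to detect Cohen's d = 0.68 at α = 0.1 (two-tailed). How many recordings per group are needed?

z_{α/2} = 1.645, z_β = Φ⁻¹(0.79) = 0.806. For medium effect (d = 0.68): n per group = 2(z_{α/2} + z_β)²/d² = 2(1.645 + 0.806)²/0.68² = 26.0 → 26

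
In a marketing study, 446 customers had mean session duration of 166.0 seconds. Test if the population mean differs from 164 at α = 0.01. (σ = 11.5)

z = (x̄ - μ₀)/(σ/√n) = (166.0 - 164)/(11.5/√446) = 3.673. Critical value: ±2.576. Since |3.673| > 2.576, Reject H₀.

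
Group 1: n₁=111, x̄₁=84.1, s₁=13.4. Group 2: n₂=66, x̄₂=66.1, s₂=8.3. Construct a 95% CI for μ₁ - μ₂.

Difference = 18.0. SE = √(13.4²/111 + 8.3²/66) = 1.631. CI = (14.8, 21.2)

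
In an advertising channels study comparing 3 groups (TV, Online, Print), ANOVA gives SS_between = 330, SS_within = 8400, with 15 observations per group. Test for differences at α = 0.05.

df_between = 2, df_within = 42. F = MS_between/MS_within = 165.0/200.0 = 0.825. F_crit ≈ 3.22. Fail to reject H₀.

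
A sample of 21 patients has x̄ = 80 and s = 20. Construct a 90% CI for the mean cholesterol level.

CI = x̄ ± t*(s/√n) = 80 ± 1.725(20/√21) = (72.47, 87.53)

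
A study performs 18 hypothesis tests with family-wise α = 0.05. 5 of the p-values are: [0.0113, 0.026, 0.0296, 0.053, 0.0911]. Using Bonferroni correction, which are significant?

Bonferroni α = 0.05/18 = 0.00278. None of the given p-values are significant.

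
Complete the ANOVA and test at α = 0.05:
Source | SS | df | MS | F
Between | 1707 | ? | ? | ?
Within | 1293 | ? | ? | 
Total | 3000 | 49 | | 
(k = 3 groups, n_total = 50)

df_between = 2, df_within = 47. MS_between = 853.5, MS_within = 27.51. F = 31.024, F_crit ≈ 3.195. Reject H₀.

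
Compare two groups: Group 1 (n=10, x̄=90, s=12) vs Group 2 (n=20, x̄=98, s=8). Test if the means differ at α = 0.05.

Pooled sp = 9.47. t = -2.181, df = 28. Critical t = ±2.048. Reject H₀.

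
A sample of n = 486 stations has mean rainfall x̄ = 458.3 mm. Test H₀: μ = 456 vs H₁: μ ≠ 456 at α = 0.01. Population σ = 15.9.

z = (x̄ - μ₀)/(σ/√n) = (458.3 - 456)/(15.9/√486) = 3.189. Critical value: ±2.576. Since |3.189| > 2.576, Reject H₀.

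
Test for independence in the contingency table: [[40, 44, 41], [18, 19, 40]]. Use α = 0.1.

χ² = 7.283. df = 2, critical = 4.605. Reject H₀. Variables are dependent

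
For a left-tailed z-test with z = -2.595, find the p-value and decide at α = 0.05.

p = P(Z < -2.595) = Φ(-2.595) ≈ 0.0047. Since p < 0.05, reject H₀ (significant) at α = 0.05.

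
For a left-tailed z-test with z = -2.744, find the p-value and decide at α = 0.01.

p = P(Z < -2.744) = Φ(-2.744) ≈ 0.003. Since p < 0.01, reject H₀ (significant) at α = 0.01.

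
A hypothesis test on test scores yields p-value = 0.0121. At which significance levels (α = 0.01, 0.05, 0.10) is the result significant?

p = 0.0121. Significant at: α = 0.05, 0.1.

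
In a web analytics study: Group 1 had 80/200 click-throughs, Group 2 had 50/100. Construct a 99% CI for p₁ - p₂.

p̂₁ = 0.4, p̂₂ = 0.5. Difference = -0.1. CI = (-0.257, 0.057)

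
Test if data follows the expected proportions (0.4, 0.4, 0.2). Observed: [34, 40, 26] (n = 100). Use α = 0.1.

Expected: [40.0, 40.0, 20.0]. χ² = 2.7. df = 2, critical = 4.605. Fail to reject H₀.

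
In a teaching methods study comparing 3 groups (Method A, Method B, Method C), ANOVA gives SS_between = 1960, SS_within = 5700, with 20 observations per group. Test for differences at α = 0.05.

df_between = 2, df_within = 57. F = MS_between/MS_within = 980.0/100.0 = 9.8. F_crit ≈ 3.159. Reject H₀. At least one mean differs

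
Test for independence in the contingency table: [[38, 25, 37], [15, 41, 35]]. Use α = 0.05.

χ² = 13.521. df = 2, critical = 5.991. Reject H₀. Variables are dependent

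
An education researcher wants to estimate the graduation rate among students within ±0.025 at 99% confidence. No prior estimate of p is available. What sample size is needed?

Conservative approach: use p = 0.5 (maximizes p(1-p) = 0.25). n = z²(0.25)/E² = 2.576²×0.25/0.025² = 2654.3 → n = 2655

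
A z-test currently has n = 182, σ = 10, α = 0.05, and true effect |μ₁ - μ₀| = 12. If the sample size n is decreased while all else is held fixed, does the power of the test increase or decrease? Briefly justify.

Power decreases: a smaller n inflates the standard error σ/√n, pulling the sampling distribution under H₁ back toward the critical value.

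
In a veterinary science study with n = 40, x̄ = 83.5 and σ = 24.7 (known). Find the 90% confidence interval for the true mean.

CI = x̄ ± z*(σ/√n) = 83.5 ± 1.645(24.7/√40) = 83.5 ± 6.42 = (77.08, 89.92)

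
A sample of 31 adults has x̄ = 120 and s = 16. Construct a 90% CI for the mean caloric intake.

CI = x̄ ± t*(s/√n) = 120 ± 1.697(16/√31) = (115.12, 124.88)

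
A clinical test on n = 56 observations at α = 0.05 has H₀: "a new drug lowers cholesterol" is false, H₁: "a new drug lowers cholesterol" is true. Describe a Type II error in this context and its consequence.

Type II error: failing to reject H₀ when it is false — concluding that a new drug lowers cholesterol is not supported when in fact it is. Consequence: shelving an effective drug — patients miss out on a treatment that would have helped.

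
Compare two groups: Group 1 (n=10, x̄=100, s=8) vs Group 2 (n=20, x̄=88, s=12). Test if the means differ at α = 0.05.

Pooled sp = 10.88. t = 2.849, df = 28. Critical t = ±2.048. Reject H₀.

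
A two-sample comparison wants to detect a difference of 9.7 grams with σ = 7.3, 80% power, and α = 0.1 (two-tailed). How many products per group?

n per group = 2(z_α/2 + z_β)²σ²/d² = 2×(1.645 + 0.84)²×7.3²/9.7² = 7.0 → n = 7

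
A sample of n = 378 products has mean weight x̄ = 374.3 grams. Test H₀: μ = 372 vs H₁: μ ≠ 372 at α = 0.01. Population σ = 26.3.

z = (x̄ - μ₀)/(σ/√n) = (374.3 - 372)/(26.3/√378) = 1.7. Critical value: ±2.576. Since |1.7| ≤ 2.576, Fail to reject H₀.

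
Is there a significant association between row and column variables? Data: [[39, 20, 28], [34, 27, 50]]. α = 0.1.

χ² = 4.751. df = 2, critical = 4.605. Reject H₀. Variables are dependent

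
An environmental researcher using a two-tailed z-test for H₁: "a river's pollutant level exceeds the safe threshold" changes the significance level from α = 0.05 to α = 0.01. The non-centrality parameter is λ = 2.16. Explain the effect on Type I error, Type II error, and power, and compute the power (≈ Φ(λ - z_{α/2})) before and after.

Decreasing α from 0.05 to 0.01:
• Type I error rate decreases (α is the Type I rate by definition).
• Critical value moves from z_{α/2} = 1.96 to 2.576, so power = Φ(λ - z_{α/2}) goes from Φ(2.16 - 1.96) = 0.579 to Φ(2.16 - 2.576) = 0.339.
• Type II error rate β = 1 - power therefore increases (0.421 → 0.661).
Appropriate when false positives are costly — here, shutting down a compliant factory unnecessarily.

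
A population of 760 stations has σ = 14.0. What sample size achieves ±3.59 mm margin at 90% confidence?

Without FPC: n₀ = (1.645×14.0/3.59)² = 41.153. With FPC: n = n₀N/(n₀+N-1) = 39.1 → n = 40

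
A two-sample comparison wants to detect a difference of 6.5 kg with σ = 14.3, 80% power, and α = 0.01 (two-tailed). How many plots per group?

n per group = 2(z_α/2 + z_β)²σ²/d² = 2×(2.576 + 0.84)²×14.3²/6.5² = 113.0 → n = 113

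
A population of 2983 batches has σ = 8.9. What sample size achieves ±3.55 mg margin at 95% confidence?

Without FPC: n₀ = (1.96×8.9/3.55)² = 24.145. With FPC: n = n₀N/(n₀+N-1) = 24.0 → n = 24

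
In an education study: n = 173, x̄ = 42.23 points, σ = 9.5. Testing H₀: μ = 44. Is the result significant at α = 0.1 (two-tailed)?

z = (42.23 - 44)/(9.5/√173) = -2.451. Since |z| > 1.645, significant at α = 0.1.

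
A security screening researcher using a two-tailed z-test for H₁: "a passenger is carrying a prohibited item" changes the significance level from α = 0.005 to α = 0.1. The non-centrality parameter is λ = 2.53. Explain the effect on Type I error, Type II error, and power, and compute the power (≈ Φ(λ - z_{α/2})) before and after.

Increasing α from 0.005 to 0.1:
• Type I error rate increases (α is the Type I rate by definition).
• Critical value moves from z_{α/2} = 2.807 to 1.645, so power = Φ(λ - z_{α/2}) goes from Φ(2.53 - 2.807) = 0.391 to Φ(2.53 - 1.645) = 0.812.
• Type II error rate β = 1 - power therefore decreases (0.609 → 0.188).
Appropriate when false negatives are costly — here, letting a prohibited item through — security breach.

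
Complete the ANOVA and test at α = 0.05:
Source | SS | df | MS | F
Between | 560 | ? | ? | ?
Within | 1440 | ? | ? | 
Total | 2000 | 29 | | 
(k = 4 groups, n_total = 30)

df_between = 3, df_within = 26. MS_between = 186.67, MS_within = 55.38. F = 3.37, F_crit ≈ 2.975. Reject H₀.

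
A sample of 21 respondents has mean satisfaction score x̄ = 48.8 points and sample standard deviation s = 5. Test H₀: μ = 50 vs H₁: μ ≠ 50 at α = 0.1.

t = (x̄ - μ₀)/(s/√n) = (48.8 - 50)/(5/√21) = -1.1. df = 20, critical t = ±1.725. Fail to reject H₀.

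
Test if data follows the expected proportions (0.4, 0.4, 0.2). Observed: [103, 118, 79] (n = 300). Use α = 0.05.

Expected: [120.0, 120.0, 60.0]. χ² = 8.458. df = 2, critical = 5.991. Reject H₀.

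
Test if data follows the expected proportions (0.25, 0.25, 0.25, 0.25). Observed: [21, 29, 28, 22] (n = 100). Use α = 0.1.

Expected: [25.0, 25.0, 25.0, 25.0]. χ² = 2.0. df = 3, critical = 6.251. Fail to reject H₀.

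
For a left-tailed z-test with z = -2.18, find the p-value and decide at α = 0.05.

p = P(Z < -2.18) = Φ(-2.18) ≈ 0.0146. Since p < 0.05, reject H₀ (significant) at α = 0.05.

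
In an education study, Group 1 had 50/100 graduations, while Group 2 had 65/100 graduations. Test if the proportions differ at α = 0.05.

p̂₁ = 0.5, p̂₂ = 0.65, pooled p̂ = 0.575. z = -2.146. Critical: ±1.96. Reject H₀.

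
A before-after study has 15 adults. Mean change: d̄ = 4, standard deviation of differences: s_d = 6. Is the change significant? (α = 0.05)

t = d̄/(s_d/√n) = 4/(6/√15) = 2.582. df = 14, critical t = ±2.145. Reject H₀.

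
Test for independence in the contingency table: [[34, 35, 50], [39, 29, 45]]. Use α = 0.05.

χ² = 1.014. df = 2, critical = 5.991. Fail to reject H₀. No evidence of dependence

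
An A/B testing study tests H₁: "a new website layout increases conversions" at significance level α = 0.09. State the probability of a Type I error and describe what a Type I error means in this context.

P(Type I error) = α = 0.09. A Type I error is rejecting H₀ when H₀ is actually true (false positive) — here, concluding that a new website layout increases conversions when in fact this is not the case. Consequence: rolling out a layout that doesn't actually help — wasted engineering effort.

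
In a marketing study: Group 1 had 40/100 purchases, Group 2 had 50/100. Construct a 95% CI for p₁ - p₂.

p̂₁ = 0.4, p̂₂ = 0.5. Difference = -0.1. CI = (-0.237, 0.037)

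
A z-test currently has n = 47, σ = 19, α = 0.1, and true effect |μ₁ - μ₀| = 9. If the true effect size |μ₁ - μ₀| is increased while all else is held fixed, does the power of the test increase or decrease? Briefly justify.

Power increases: a larger true effect increases the non-centrality λ = |μ₁ - μ₀|/(σ/√n).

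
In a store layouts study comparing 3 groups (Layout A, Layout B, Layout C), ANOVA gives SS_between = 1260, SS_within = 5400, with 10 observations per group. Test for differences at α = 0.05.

df_between = 2, df_within = 27. F = MS_between/MS_within = 630.0/200.0 = 3.15. F_crit ≈ 3.354. Fail to reject H₀.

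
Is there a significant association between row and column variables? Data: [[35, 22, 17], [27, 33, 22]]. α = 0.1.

χ² = 3.472. df = 2, critical = 4.605. Fail to reject H₀. No evidence of dependence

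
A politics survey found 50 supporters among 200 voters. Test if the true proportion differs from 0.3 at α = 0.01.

p̂ = 0.25, p₀ = 0.3. z = (p̂ - p₀)/√(p₀(1-p₀)/n) = -1.543. Critical: ±2.576. Fail to reject H₀.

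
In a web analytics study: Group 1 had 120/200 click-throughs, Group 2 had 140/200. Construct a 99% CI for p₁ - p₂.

p̂₁ = 0.6, p̂₂ = 0.7. Difference = -0.1. CI = (-0.222, 0.022)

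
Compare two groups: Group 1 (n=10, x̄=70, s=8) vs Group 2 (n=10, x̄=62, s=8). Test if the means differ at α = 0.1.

Pooled sp = 8.0. t = 2.236, df = 18. Critical t = ±1.734. Reject H₀.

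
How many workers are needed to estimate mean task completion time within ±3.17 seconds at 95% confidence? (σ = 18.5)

n = (z*σ/E)² = (1.96×18.5/3.17)² = 130.8 → n = 131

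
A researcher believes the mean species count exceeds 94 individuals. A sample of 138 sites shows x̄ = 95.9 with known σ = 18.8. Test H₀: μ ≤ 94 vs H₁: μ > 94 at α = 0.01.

z = 1.187. Critical value: 2.33. Fail to reject H₀.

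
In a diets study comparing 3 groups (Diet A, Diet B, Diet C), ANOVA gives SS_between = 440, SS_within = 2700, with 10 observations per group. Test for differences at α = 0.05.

df_between = 2, df_within = 27. F = MS_between/MS_within = 220.0/100.0 = 2.2. F_crit ≈ 3.354. Fail to reject H₀.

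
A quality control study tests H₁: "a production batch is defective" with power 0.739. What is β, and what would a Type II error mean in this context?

β = 1 - power = 1 - 0.739 = 0.261. A Type II error is failing to reject H₀ when H₀ is false (false negative) — here, failing to conclude that a production batch is defective when in fact it is true. Consequence: shipping a defective batch — faulty products reach customers.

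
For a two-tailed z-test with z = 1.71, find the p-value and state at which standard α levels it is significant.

p = 2·P(Z > |1.71|) = 2·(1 - Φ(1.71)) ≈ 0.0873. Significant at α = 0.1.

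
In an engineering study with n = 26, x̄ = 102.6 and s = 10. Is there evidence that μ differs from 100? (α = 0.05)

t = (x̄ - μ₀)/(s/√n) = (102.6 - 100)/(10/√26) = 1.326. df = 25, critical t = ±2.06. Fail to reject H₀.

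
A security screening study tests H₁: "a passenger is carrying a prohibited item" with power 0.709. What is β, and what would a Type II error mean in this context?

β = 1 - power = 1 - 0.709 = 0.291. A Type II error is failing to reject H₀ when H₀ is false (false negative) — here, failing to conclude that a passenger is carrying a prohibited item when in fact it is true. Consequence: letting a prohibited item through — security breach.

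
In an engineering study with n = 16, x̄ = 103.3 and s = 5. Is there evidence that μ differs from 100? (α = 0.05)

t = (x̄ - μ₀)/(s/√n) = (103.3 - 100)/(5/√16) = 2.64. df = 15, critical t = ±2.131. Reject H₀.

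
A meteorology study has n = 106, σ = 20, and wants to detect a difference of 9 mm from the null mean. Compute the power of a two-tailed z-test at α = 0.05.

SE = σ/√n = 20/√106 = 1.943. Non-centrality λ = d/SE = 9/1.943 = 4.633. Power ≈ Φ(λ - z_{α/2}) = Φ(4.633 - 1.96) = Φ(2.673) = 0.996.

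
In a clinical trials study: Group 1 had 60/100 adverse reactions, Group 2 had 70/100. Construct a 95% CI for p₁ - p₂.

p̂₁ = 0.6, p̂₂ = 0.7. Difference = -0.1. CI = (-0.231, 0.031)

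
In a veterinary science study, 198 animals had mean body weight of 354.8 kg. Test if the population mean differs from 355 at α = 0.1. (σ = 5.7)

z = (x̄ - μ₀)/(σ/√n) = (354.8 - 355)/(5.7/√198) = -0.494. Critical value: ±1.645. Since |-0.494| ≤ 1.645, Fail to reject H₀.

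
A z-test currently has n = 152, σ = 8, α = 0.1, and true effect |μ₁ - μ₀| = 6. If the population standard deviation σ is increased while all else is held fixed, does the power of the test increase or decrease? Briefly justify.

Power decreases: a larger σ inflates the standard error σ/√n, pulling the sampling distribution under H₁ back toward the critical value.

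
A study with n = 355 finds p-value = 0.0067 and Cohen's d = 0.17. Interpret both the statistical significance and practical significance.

Statistically significant (p = 0.0067 < 0.05). Cohen's d = 0.17 indicates a very small effect size. Both statistical and practical significance should be considered.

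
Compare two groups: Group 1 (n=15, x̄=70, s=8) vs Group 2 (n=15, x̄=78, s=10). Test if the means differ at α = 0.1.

Pooled sp = 9.06. t = -2.419, df = 28. Critical t = ±1.701. Reject H₀.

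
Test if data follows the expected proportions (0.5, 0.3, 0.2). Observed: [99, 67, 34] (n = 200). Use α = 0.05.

Expected: [100.0, 60.0, 40.0]. χ² = 1.727. df = 2, critical = 5.991. Fail to reject H₀.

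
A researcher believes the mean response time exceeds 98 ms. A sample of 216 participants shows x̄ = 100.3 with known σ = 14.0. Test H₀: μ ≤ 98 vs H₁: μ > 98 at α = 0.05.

z = 2.414. Critical value: 1.645. Reject H₀.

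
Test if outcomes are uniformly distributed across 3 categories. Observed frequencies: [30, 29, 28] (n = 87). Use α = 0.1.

Expected = 29 each. χ² = Σ(O-E)²/E = 0.069. df = 2, critical value = 4.605. Fail to reject H₀.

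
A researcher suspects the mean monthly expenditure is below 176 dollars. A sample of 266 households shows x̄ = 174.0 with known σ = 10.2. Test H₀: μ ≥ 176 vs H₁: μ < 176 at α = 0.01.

z = -3.198. Critical value: -2.33. Reject H₀.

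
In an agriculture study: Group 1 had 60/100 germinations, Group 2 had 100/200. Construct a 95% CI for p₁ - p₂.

p̂₁ = 0.6, p̂₂ = 0.5. Difference = 0.1. CI = (-0.018, 0.218)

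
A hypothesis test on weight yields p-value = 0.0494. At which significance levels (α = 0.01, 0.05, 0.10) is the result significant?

p = 0.0494. Significant at: α = 0.05, 0.1.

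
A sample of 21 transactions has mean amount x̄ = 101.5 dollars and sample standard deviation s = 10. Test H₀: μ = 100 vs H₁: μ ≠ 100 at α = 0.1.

t = (x̄ - μ₀)/(s/√n) = (101.5 - 100)/(10/√21) = 0.687. df = 20, critical t = ±1.725. Fail to reject H₀.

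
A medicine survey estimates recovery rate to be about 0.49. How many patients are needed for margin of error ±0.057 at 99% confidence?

n = z²p(1-p)/E² = 2.576²×0.49×0.51/0.057² = 510.4 → n = 511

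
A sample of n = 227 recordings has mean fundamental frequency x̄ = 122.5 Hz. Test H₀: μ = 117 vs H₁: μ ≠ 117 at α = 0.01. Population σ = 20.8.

z = (x̄ - μ₀)/(σ/√n) = (122.5 - 117)/(20.8/√227) = 3.984. Critical value: ±2.576. Since |3.984| > 2.576, Reject H₀.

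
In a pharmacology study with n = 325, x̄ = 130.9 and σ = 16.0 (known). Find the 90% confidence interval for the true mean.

CI = x̄ ± z*(σ/√n) = 130.9 ± 1.645(16.0/√325) = 130.9 ± 1.46 = (129.44, 132.36)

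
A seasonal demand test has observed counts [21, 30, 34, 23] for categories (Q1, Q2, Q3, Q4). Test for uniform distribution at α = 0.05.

Expected = 27 each. χ² = Σ(O-E)²/E = 4.074. df = 3, critical value = 7.815. Fail to reject H₀.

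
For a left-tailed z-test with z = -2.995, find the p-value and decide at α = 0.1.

p = P(Z < -2.995) = Φ(-2.995) ≈ 0.0014. Since p < 0.1, reject H₀ (significant) at α = 0.1.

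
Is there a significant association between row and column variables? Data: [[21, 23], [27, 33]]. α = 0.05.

χ² = 0.076. df = 1, critical = 3.841. Fail to reject H₀. No evidence of dependence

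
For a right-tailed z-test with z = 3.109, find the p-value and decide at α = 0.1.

p = P(Z > 3.109) = 1 - Φ(3.109) ≈ 0.0009. Since p < 0.1, reject H₀ (significant) at α = 0.1.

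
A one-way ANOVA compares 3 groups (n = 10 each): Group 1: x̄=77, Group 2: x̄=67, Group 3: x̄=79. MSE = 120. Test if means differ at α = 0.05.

Grand mean = 74.33. SS_between = 826.67, MS_between = 413.33. F = 3.444, F_crit ≈ 3.354. Reject H₀.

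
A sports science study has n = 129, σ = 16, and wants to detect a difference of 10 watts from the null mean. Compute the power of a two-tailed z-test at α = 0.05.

SE = σ/√n = 16/√129 = 1.409. Non-centrality λ = d/SE = 10/1.409 = 7.099. Power ≈ Φ(λ - z_{α/2}) = Φ(7.099 - 1.96) = Φ(5.139) = 1.0.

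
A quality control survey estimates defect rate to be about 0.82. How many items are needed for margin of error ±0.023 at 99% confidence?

n = z²p(1-p)/E² = 2.576²×0.82×0.18/0.023² = 1851.5 → n = 1852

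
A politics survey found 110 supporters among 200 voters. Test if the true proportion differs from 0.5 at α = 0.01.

p̂ = 0.55, p₀ = 0.5. z = (p̂ - p₀)/√(p₀(1-p₀)/n) = 1.414. Critical: ±2.576. Fail to reject H₀.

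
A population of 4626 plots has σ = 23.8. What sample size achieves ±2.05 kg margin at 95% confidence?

Without FPC: n₀ = (1.96×23.8/2.05)² = 517.796. With FPC: n = n₀N/(n₀+N-1) = 465.8 → n = 466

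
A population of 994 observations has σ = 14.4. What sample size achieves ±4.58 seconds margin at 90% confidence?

Without FPC: n₀ = (1.645×14.4/4.58)² = 26.75. With FPC: n = n₀N/(n₀+N-1) = 26.1 → n = 27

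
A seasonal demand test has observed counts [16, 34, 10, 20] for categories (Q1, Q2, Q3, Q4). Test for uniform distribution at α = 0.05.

Expected = 20 each. χ² = Σ(O-E)²/E = 15.6. df = 3, critical value = 7.815. Reject H₀.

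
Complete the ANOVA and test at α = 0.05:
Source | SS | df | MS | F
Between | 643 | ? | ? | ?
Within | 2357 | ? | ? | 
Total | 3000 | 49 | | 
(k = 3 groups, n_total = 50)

df_between = 2, df_within = 47. MS_between = 321.5, MS_within = 50.15. F = 6.411, F_crit ≈ 3.195. Reject H₀.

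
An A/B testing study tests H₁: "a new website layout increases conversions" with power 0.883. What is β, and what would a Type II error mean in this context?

β = 1 - power = 1 - 0.883 = 0.117. A Type II error is failing to reject H₀ when H₀ is false (false negative) — here, failing to conclude that a new website layout increases conversions when in fact it is true. Consequence: discarding a layout that would have improved conversions — lost revenue.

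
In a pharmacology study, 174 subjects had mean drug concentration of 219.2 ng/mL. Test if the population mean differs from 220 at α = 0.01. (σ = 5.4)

z = (x̄ - μ₀)/(σ/√n) = (219.2 - 220)/(5.4/√174) = -1.954. Critical value: ±2.576. Since |-1.954| ≤ 2.576, Fail to reject H₀.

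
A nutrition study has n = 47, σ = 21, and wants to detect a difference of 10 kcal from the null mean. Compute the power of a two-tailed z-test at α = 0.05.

SE = σ/√n = 21/√47 = 3.063. Non-centrality λ = d/SE = 10/3.063 = 3.265. Power ≈ Φ(λ - z_{α/2}) = Φ(3.265 - 1.96) = Φ(1.305) = 0.904.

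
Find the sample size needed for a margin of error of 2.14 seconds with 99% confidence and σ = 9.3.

n = (z*σ/E)² = (2.576×9.3/2.14)² = 125.3 → n = 126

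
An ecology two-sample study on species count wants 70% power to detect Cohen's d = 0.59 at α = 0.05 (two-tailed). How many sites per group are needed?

z_{α/2} = 1.96, z_β = Φ⁻¹(0.7) = 0.524. For medium effect (d = 0.59): n per group = 2(z_{α/2} + z_β)²/d² = 2(1.96 + 0.524)²/0.59² = 35.5 → 36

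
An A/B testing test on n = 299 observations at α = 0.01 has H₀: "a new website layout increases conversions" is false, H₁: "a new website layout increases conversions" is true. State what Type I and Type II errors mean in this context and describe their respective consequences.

Type I (false positive): concluding that a new website layout increases conversions when it is not — rolling out a layout that doesn't actually help — wasted engineering effort. Type II (false negative): failing to conclude that a new website layout increases conversions when it is — discarding a layout that would have improved conversions — lost revenue. Which is costlier depends on domain priorities and is a judgement call rather than a statistical fact.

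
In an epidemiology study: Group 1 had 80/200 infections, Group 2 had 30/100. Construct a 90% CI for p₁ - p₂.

p̂₁ = 0.4, p̂₂ = 0.3. Difference = 0.1. CI = (0.006, 0.194)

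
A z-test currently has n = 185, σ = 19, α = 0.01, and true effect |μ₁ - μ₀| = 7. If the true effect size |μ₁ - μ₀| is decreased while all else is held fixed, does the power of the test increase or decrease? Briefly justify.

Power decreases: a smaller true effect decreases the non-centrality λ = |μ₁ - μ₀|/(σ/√n).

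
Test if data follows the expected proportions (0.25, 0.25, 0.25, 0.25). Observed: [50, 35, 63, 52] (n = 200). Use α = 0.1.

Expected: [50.0, 50.0, 50.0, 50.0]. χ² = 7.96. df = 3, critical = 6.251. Reject H₀.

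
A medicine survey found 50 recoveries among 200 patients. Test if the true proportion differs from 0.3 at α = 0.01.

p̂ = 0.25, p₀ = 0.3. z = (p̂ - p₀)/√(p₀(1-p₀)/n) = -1.543. Critical: ±2.576. Fail to reject H₀.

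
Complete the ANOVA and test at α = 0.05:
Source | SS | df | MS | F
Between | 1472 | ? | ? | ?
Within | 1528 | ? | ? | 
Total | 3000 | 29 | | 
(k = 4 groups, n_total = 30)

df_between = 3, df_within = 26. MS_between = 490.67, MS_within = 58.77. F = 8.349, F_crit ≈ 2.975. Reject H₀.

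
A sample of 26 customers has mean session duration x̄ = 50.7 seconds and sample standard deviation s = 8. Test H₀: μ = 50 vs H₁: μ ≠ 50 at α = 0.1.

t = (x̄ - μ₀)/(s/√n) = (50.7 - 50)/(8/√26) = 0.446. df = 25, critical t = ±1.708. Fail to reject H₀.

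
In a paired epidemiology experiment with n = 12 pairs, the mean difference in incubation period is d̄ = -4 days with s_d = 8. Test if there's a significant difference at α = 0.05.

t = d̄/(s_d/√n) = -4/(8/√12) = -1.732. df = 11, critical t = ±2.201. Fail to reject H₀.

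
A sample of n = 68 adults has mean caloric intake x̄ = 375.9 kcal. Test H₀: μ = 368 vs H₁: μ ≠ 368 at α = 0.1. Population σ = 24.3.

z = (x̄ - μ₀)/(σ/√n) = (375.9 - 368)/(24.3/√68) = 2.681. Critical value: ±1.645. Since |2.681| > 1.645, Reject H₀.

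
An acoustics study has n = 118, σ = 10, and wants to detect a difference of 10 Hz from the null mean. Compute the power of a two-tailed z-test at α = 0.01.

SE = σ/√n = 10/√118 = 0.921. Non-centrality λ = d/SE = 10/0.921 = 10.863. Power ≈ Φ(λ - z_{α/2}) = Φ(10.863 - 2.576) = Φ(8.287) = 1.0.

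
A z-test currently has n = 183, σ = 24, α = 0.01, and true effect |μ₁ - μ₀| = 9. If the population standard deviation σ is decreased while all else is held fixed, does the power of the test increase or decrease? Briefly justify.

Power increases: a smaller σ shrinks the standard error σ/√n, moving the sampling distribution under H₁ further from the critical value.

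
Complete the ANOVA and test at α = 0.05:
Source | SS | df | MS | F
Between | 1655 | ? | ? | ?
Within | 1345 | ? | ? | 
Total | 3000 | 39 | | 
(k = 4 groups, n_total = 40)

df_between = 3, df_within = 36. MS_between = 551.67, MS_within = 37.36. F = 14.766, F_crit ≈ 2.866. Reject H₀.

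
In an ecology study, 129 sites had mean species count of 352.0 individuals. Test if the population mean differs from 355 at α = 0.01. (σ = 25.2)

z = (x̄ - μ₀)/(σ/√n) = (352.0 - 355)/(25.2/√129) = -1.352. Critical value: ±2.576. Since |-1.352| ≤ 2.576, Fail to reject H₀.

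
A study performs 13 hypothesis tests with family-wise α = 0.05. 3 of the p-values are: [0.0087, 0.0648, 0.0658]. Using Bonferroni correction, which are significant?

Bonferroni α = 0.05/13 = 0.00385. None of the given p-values are significant.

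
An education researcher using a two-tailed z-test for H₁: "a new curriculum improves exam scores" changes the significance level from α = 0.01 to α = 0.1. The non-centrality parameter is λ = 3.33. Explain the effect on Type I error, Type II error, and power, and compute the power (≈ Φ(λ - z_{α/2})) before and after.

Increasing α from 0.01 to 0.1:
• Type I error rate increases (α is the Type I rate by definition).
• Critical value moves from z_{α/2} = 2.576 to 1.645, so power = Φ(λ - z_{α/2}) goes from Φ(3.33 - 2.576) = 0.775 to Φ(3.33 - 1.645) = 0.954.
• Type II error rate β = 1 - power therefore decreases (0.225 → 0.046).
Appropriate when false negatives are costly — here, keeping the old curriculum when the new one would have helped students.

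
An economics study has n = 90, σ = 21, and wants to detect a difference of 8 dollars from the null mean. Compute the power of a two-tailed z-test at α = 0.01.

SE = σ/√n = 21/√90 = 2.214. Non-centrality λ = d/SE = 8/2.214 = 3.614. Power ≈ Φ(λ - z_{α/2}) = Φ(3.614 - 2.576) = Φ(1.038) = 0.85.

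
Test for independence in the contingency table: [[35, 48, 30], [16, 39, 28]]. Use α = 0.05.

χ² = 3.57. df = 2, critical = 5.991. Fail to reject H₀. No evidence of dependence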